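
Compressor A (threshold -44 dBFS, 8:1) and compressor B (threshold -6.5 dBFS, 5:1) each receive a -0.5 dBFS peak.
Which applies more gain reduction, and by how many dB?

A, by 33.2625 dB

A: overshoot 43.5 dB → output overshoot 5.4375 dB → GR 38.0625 dB.
B: overshoot 6 dB → output overshoot 1.2 dB → GR 4.8 dB.
A applies 33.2625 dB more gain reduction.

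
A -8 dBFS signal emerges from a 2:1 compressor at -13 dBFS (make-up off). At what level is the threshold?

Input is 10 dB above T (since output overshoot × R = input overshoot: (-13 − T)·2 = -8 − T gives T = -18 dBFS).
Check: -18 + (-8 − (-18))/2 = -18 + 5 = -13 dBFS. ✓

-18 dBFS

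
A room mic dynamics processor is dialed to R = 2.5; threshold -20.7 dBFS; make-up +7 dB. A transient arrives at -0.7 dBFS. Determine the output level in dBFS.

-5.7 dBFS

Overshoot: -0.7 − (-20.7) = 20 dB.
At 2.5:1 the overshoot is divided by 2.5, leaving 8 dB above threshold.
So the level is -20.7 + 8 = -12.7 dBFS; make-up adds 7 dB, giving -5.7 dBFS.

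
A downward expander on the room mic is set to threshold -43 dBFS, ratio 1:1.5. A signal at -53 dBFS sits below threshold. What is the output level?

Undershoot = (-43) − (-53) = 10 dB.
At 1:1.5, that expands to 15 dB under threshold.
Output = -43 − 15 = -58 dBFS.

-58 dBFS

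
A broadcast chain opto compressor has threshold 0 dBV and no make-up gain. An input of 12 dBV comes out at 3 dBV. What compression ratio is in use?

Input overshoot = 12 − 0 = 12 dB; output overshoot = 3 − 0 = 3 dB.
Ratio = 12 / 3 = 4.

4:1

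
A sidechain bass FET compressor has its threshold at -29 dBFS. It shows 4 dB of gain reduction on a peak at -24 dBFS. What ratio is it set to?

5:1

Input overshoot = -24 − (-29) = 5 dB.
Output overshoot = 5 − 4 = 1 dB.
Ratio = input overshoot / output overshoot = 5 / 1 = 5.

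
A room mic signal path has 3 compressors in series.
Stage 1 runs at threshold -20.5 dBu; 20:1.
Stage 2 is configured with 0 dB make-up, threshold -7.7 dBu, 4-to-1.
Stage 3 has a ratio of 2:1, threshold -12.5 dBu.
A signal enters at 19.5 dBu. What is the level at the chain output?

Stage 1: overshoot 40 dB → 40/20 = 2 dB → -18.5 dBu.
Stage 2: below threshold (-18.5 ≤ -7.7); passes unchanged; output -18.5 dBu.
Stage 3: -18.5 dBu is at or below the -12.5 dBu threshold — no compression; output -18.5 dBu.

-18.5 dBu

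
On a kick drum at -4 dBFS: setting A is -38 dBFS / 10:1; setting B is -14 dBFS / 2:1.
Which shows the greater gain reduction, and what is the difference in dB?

A, by 25.6 dB

A: 34 dB over, compressed to 3.4 dB over, so 30.6 dB of GR.
B: 10 dB over, compressed to 5 dB over, so 5 dB of GR.
Difference: 25.6 dB in favour of A.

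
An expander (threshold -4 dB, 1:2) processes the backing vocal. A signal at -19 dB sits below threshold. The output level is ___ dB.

-34 dB

The input is 15 dB below the -4 dB threshold.
A 1:2 expander multiplies undershoot by 2: 15 × 2 = 30 dB below threshold.
Output = -4 − 30 = -34 dB.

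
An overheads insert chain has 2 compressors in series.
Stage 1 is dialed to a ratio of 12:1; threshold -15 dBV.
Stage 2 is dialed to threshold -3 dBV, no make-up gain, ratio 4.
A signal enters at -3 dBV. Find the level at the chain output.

-14 dBV

Stage 1: overshoot 12 dB → 12/12 = 1 dB → -14 dBV.
Stage 2: -14 dBV is at or below the -3 dBV threshold — no compression; output -14 dBV.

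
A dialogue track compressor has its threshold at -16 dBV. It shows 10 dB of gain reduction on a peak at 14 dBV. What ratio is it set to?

1.5:1

Input overshoot = 14 − (-16) = 30 dB.
Output overshoot = 30 − 10 = 20 dB.
Ratio = input overshoot / output overshoot = 30 / 20 = 1.5.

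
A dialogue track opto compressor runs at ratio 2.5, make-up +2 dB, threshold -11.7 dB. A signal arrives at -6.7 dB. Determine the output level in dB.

Overshoot: -6.7 − (-11.7) = 5 dB.
At 2.5:1 the overshoot is divided by 2.5, leaving 2 dB above threshold.
That puts the output at -9.7 dB; make-up adds 2 dB, giving -7.7 dB.

-7.7 dB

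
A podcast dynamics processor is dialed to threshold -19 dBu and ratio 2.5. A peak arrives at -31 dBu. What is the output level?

-31 dBu

-31 dBu is 12 dB below the -19 dBu threshold, so no gain reduction is applied.
Output = input = -31 dBu.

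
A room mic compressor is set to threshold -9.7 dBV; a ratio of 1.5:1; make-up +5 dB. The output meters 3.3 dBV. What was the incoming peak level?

Before make-up, the level was 3.3 − 5 = -1.7 dBV.
That's 8 dB above the -9.7 dBV threshold.
Undo the ratio: input overshoot = 8 × 1.5 = 12 dB, giving input = 2.3 dBV.

2.3 dBV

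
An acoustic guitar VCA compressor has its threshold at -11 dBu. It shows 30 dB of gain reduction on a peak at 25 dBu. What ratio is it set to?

6:1

Input overshoot = 25 − (-11) = 36 dB.
Output overshoot = 36 − 30 = 6 dB.
Ratio = input overshoot / output overshoot = 36 / 6 = 6.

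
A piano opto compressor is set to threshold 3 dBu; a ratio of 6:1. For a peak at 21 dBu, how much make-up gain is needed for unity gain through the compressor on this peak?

The peak compresses to 3 + 18/6 = 6 dBu.
To reach 21 dBu requires 21 − 6 = 15 dB of make-up.

15 dB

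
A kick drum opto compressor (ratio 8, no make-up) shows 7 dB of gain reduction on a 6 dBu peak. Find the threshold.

Let T be the threshold. Output overshoot = (input overshoot)/R, so -1 − T = (6 − T)/8.
8·(-1 − T) = 6 − T → 7·T = -8 − 6 = -14.
T = -14/7 = -2 dBu.

-2 dBu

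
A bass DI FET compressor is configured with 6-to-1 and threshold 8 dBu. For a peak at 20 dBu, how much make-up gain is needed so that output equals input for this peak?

10 dB

The peak compresses to 8 + 12/6 = 10 dBu.
To reach 20 dBu requires 20 − 10 = 10 dB of make-up.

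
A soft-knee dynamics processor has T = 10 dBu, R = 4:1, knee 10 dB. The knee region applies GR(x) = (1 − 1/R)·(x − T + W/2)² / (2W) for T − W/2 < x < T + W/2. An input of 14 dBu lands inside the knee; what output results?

x − T + W/2 = 14 − 10 + 5 = 9.
GR = (1 − 1/4) × 9² / 20 = 0.75 × 81 / 20 = 3.0375 dB.
Output = 14 − 3.0375 = 10.9625 dBu.

10.9625 dBu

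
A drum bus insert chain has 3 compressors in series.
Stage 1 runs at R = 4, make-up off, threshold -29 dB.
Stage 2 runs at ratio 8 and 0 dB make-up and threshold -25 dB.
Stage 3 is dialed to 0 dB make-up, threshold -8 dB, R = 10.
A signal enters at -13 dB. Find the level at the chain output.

Stage 1: -13 dB is 16 dB over -29 dB; at 4:1 that becomes 4 dB over, giving -25 dB.
Stage 2: below threshold (-25 ≤ -25); passes unchanged; output -25 dB.
Stage 3: -25 dB ≤ -8 dB, so stage 3 doesn't engage; output -25 dB.

-25 dB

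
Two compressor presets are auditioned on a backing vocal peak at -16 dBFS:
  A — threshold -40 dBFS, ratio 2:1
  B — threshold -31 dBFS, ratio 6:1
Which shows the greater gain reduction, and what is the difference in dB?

B, by 0.5 dB

A: 24 dB over, compressed to 12 dB over, so 12 dB of GR.
B: 15 dB over, compressed to 2.5 dB over, so 12.5 dB of GR.
B applies 0.5 dB more gain reduction.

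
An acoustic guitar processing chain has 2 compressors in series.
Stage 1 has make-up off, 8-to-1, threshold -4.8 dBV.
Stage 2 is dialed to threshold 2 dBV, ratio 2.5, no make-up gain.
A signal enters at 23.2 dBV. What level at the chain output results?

Stage 1: 28 dB above -4.8 dBV, reduced 8:1 to 3.5 dB above → -1.3 dBV.
Stage 2: -1.3 dBV is at or below the 2 dBV threshold — no compression; output -1.3 dBV.

-1.3 dBV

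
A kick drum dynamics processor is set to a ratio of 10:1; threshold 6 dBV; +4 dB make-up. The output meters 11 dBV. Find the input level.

16 dBV

Stripping the +4 dB make-up gives 7 dBV at the gain stage.
The compressed level sits 7 − 6 = 1 dB over threshold.
Input overshoot = R × output overshoot = 10 dB → input = 6 + 10 = 16 dBV.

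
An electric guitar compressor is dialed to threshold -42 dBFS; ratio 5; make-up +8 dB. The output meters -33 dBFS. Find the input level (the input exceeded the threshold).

-37 dBFS

Stripping the +8 dB make-up gives -41 dBFS at the gain stage.
The compressed level sits -41 − (-42) = 1 dB over threshold.
Before 5:1 compression the overshoot was 1 × 5 = 5 dB, so input = -42 + 5 = -37 dBFS.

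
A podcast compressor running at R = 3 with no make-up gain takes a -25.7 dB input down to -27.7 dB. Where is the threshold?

-28.7 dB

Let T be the threshold. Output overshoot = (input overshoot)/R, so -27.7 − T = (-25.7 − T)/3.
3·(-27.7 − T) = -25.7 − T → 2·T = -83.1 − (-25.7) = -57.4.
T = -57.4/2 = -28.7 dB.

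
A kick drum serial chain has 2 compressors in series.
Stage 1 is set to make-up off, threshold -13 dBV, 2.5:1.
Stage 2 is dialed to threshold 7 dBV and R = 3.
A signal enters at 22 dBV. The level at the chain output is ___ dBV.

Stage 1: 35 dB above -13 dBV, reduced 2.5:1 to 14 dB above → 1 dBV.
Stage 2: 1 dBV ≤ 7 dBV, so stage 2 doesn't engage; output 1 dBV.

1 dBV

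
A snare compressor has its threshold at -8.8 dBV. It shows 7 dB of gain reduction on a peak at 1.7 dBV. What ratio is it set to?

3:1

Input overshoot = 1.7 − (-8.8) = 10.5 dB.
Output overshoot = 10.5 − 7 = 3.5 dB.
Ratio = input overshoot / output overshoot = 10.5 / 3.5 = 3.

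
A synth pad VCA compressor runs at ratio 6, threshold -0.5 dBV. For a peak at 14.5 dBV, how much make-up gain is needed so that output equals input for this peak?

12.5 dB

The peak compresses to -0.5 + 15/6 = 2 dBV.
To reach 14.5 dBV requires 14.5 − 2 = 12.5 dB of make-up.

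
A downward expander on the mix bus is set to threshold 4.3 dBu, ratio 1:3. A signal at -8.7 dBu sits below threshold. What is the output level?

-34.7 dBu

The input is 13 dB below the 4.3 dBu threshold.
A 1:3 expander multiplies undershoot by 3: 13 × 3 = 39 dB below threshold.
Output = 4.3 − 39 = -34.7 dBu.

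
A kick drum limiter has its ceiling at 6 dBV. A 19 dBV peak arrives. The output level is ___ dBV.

6 dBV

The limiter clamps the peak to its 6 dBV ceiling.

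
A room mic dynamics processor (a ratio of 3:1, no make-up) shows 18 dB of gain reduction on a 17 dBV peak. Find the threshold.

Input is 27 dB above T (since output overshoot × R = input overshoot: (-1 − T)·3 = 17 − T gives T = -10 dBV).
Check: -10 + (17 − (-10))/3 = -10 + 9 = -1 dBV. ✓

-10 dBV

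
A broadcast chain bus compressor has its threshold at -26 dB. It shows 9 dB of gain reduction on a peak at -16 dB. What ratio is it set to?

10:1

Input overshoot = -16 − (-26) = 10 dB.
Output overshoot = 10 − 9 = 1 dB.
Ratio = input overshoot / output overshoot = 10 / 1 = 10.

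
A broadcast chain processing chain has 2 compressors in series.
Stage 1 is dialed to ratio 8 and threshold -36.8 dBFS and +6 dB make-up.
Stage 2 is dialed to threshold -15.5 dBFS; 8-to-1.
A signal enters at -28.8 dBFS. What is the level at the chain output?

-29.8 dBFS

Stage 1: 8 dB above -36.8 dBFS, reduced 8:1 to 1 dB above → -35.8 dBFS; +6 dB make-up → -29.8 dBFS.
Stage 2: -29.8 dBFS ≤ -15.5 dBFS, so stage 2 doesn't engage; output -29.8 dBFS.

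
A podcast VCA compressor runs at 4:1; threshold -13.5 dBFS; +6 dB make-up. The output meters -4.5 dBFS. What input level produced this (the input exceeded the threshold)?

Before make-up, the level was -4.5 − 6 = -10.5 dBFS.
That's 3 dB above the -13.5 dBFS threshold.
Input overshoot = R × output overshoot = 12 dB → input = -13.5 + 12 = -1.5 dBFS.

-1.5 dBFS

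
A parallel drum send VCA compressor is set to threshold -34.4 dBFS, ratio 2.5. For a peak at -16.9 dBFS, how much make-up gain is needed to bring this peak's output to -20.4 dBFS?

7 dB

Without make-up, output = threshold + overshoot/2.5 = -34.4 + 7 = -27.4 dBFS.
Gap to target: 7 dB.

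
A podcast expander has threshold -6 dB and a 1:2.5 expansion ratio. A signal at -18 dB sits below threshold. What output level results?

Below threshold, a 1:2.5 expander applies gain = (2.5−1)×(T − x) of attenuation.
(2.5−1) × 12 = 18 dB, so output = -18 − 18 = -36 dB.

-36 dB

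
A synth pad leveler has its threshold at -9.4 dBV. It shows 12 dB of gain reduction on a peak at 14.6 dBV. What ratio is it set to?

Input overshoot = 14.6 − (-9.4) = 24 dB.
Output overshoot = 24 − 12 = 12 dB.
Ratio = input overshoot / output overshoot = 24 / 12 = 2.

2:1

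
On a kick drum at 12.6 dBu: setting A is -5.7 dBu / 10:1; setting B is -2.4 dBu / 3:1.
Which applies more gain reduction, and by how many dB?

A, by 6.47 dB

A: 18.3 dB over, compressed to 1.83 dB over, so 16.47 dB of GR.
B: 15 dB over, compressed to 5 dB over, so 10 dB of GR.
Difference: 6.47 dB in favour of A.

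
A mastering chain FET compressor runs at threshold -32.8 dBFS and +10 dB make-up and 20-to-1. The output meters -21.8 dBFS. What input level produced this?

-12.8 dBFS

Stripping the +10 dB make-up gives -31.8 dBFS at the gain stage.
That's 1 dB above the -32.8 dBFS threshold.
Before 20:1 compression the overshoot was 1 × 20 = 20 dB, so input = -32.8 + 20 = -12.8 dBFS.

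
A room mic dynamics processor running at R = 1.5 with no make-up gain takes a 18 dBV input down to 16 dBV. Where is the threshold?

12 dBV

Let T be the threshold. Output overshoot = (input overshoot)/R, so 16 − T = (18 − T)/1.5.
1.5·(16 − T) = 18 − T → 0.5·T = 24 − 18 = 6.
T = 6/0.5 = 12 dBV.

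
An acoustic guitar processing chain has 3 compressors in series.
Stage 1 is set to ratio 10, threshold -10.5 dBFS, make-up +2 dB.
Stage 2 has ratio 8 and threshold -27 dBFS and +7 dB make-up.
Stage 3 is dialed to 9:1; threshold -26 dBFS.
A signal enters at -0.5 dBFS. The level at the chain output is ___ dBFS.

Stage 1: -0.5 dBFS is 10 dB over -10.5 dBFS; at 10:1 that becomes 1 dB over, giving -9.5 dBFS; +2 dB make-up → -7.5 dBFS.
Stage 2: 19.5 dB above -27 dBFS, reduced 8:1 to 2.4375 dB above → -24.5625 dBFS; +7 dB make-up → -17.5625 dBFS.
Stage 3: -17.5625 dBFS is 8.4375 dB over -26 dBFS; at 9:1 that becomes 0.9375 dB over, giving -25.0625 dBFS.

-25.0625 dBFS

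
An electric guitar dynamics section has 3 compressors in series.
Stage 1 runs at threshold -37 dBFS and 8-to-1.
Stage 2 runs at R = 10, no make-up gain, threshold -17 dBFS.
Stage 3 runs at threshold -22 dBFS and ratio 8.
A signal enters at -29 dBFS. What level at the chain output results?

Stage 1: -29 dBFS is 8 dB over -37 dBFS; at 8:1 that becomes 1 dB over, giving -36 dBFS.
Stage 2: -36 dBFS is at or below the -17 dBFS threshold — no compression; output -36 dBFS.
Stage 3: -36 dBFS ≤ -22 dBFS, so stage 3 doesn't engage; output -36 dBFS.

-36 dBFS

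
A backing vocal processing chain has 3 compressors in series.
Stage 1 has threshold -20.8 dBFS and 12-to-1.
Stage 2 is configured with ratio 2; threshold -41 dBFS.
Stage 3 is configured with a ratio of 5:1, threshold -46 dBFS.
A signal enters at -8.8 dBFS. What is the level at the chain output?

-42.88 dBFS

Stage 1: 12 dB above -20.8 dBFS, reduced 12:1 to 1 dB above → -19.8 dBFS.
Stage 2: overshoot 21.2 dB → 21.2/2 = 10.6 dB → -30.4 dBFS.
Stage 3: overshoot 15.6 dB → 15.6/5 = 3.12 dB → -42.88 dBFS.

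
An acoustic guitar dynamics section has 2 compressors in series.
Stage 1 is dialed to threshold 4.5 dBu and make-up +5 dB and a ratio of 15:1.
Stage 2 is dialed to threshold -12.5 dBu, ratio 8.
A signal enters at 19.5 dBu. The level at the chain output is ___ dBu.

Stage 1: 15 dB above 4.5 dBu, reduced 15:1 to 1 dB above → 5.5 dBu; +5 dB make-up → 10.5 dBu.
Stage 2: 23 dB above -12.5 dBu, reduced 8:1 to 2.875 dB above → -9.625 dBu.

-9.625 dBu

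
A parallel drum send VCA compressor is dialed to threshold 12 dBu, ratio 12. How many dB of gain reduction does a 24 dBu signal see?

24 dBu exceeds the threshold by 12 dB.
A 12:1 ratio leaves 1 dB of that excess.
GR = overshoot in − overshoot out = 12 − 1 = 11 dB.

11 dB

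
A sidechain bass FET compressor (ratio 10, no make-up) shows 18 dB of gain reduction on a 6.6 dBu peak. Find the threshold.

Let T be the threshold. Output overshoot = (input overshoot)/R, so -11.4 − T = (6.6 − T)/10.
10·(-11.4 − T) = 6.6 − T → 9·T = -114 − 6.6 = -120.6.
T = -120.6/9 = -13.4 dBu.

-13.4 dBu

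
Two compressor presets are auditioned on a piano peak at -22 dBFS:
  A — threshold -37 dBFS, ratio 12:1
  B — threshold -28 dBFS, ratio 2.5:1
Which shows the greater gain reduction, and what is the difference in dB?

A: GR = 15 − 15/12 = 13.75 dB.
B: GR = 6 − 6/2.5 = 3.6 dB.
Difference: 10.15 dB in favour of A.

A, by 10.15 dB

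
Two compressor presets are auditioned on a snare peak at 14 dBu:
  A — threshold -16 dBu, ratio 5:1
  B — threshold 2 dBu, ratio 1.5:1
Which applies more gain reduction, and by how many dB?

A: GR = 30 − 30/5 = 24 dB.
B: GR = 12 − 12/1.5 = 4 dB.
A reduces 20 dB more.

A, by 20 dB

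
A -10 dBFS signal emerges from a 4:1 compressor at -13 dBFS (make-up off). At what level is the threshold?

Gain reduction = -10 − (-13) = 3 dB; output overshoot = GR / (R − 1) = 3 / 3 = 1 dB.
Threshold = output − output overshoot = -13 − 1 = -14 dBFS.

-14 dBFS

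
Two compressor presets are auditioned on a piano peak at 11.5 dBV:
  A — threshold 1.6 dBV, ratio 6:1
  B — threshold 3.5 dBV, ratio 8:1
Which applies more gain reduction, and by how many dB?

A, by 1.25 dB

A: 9.9 dB over, compressed to 1.65 dB over, so 8.25 dB of GR.
B: 8 dB over, compressed to 1 dB over, so 7 dB of GR.
Difference: 1.25 dB in favour of A.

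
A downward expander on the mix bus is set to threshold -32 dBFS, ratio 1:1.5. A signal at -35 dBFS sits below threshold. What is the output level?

Undershoot = (-32) − (-35) = 3 dB.
At 1:1.5, that expands to 4.5 dB under threshold.
Output = -32 − 4.5 = -36.5 dBFS.

-36.5 dBFS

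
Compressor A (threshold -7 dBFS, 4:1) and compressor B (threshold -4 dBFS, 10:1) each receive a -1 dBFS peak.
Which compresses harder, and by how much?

A, by 1.8 dB

A: GR = 6 − 6/4 = 4.5 dB.
B: GR = 3 − 3/10 = 2.7 dB.
A applies 1.8 dB more gain reduction.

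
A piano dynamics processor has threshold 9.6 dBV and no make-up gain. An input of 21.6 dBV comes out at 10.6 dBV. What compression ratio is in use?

Input overshoot = 21.6 − 9.6 = 12 dB; output overshoot = 10.6 − 9.6 = 1 dB.
Ratio = 12 / 1 = 12.

12:1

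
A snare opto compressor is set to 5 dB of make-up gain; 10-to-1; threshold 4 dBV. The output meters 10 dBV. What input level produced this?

14 dBV

Remove make-up: 10 − 5 = 5 dBV.
The compressed level sits 5 − 4 = 1 dB over threshold.
Input overshoot = R × output overshoot = 10 dB → input = 4 + 10 = 14 dBV.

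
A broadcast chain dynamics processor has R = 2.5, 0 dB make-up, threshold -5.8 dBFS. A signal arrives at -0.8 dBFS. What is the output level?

-3.8 dBFS

Overshoot: -0.8 − (-5.8) = 5 dB.
The 5 dB excess becomes 2 dB after 2.5:1 reduction.
That puts the output at -3.8 dBFS.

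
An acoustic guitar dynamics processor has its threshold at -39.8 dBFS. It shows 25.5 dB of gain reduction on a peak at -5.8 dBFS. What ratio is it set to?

Input overshoot = -5.8 − (-39.8) = 34 dB.
Output overshoot = 34 − 25.5 = 8.5 dB.
Ratio = input overshoot / output overshoot = 34 / 8.5 = 4.

4:1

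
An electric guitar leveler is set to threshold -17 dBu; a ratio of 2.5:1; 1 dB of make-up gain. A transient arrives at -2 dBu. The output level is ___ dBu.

The input is 15 dB above the -17 dBu threshold.
The 15 dB excess becomes 6 dB after 2.5:1 reduction.
So the level is -17 + 6 = -11 dBu; make-up adds 1 dB, giving -10 dBu.

-10 dBu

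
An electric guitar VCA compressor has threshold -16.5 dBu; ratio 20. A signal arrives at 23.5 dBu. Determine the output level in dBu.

-14.5 dBu

The input is 40 dB above the -16.5 dBu threshold.
20:1 compression reduces that to 40/20 = 2 dB over.
So the level is -16.5 + 2 = -14.5 dBu.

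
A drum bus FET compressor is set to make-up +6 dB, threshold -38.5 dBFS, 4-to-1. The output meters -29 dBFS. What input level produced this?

-24.5 dBFS

Before make-up, the level was -29 − 6 = -35 dBFS.
Post-compression overshoot = -35 − (-38.5) = 3.5 dB.
Input overshoot = R × output overshoot = 14 dB → input = -38.5 + 14 = -24.5 dBFS.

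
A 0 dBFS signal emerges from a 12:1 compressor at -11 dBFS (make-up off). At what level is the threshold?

Let T be the threshold. Output overshoot = (input overshoot)/R, so -11 − T = (0 − T)/12.
12·(-11 − T) = 0 − T → 11·T = -132 − 0 = -132.
T = -132/11 = -12 dBFS.

-12 dBFS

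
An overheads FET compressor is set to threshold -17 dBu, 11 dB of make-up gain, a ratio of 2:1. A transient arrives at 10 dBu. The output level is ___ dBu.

7.5 dBu

10 dBu sits 27 dB over threshold.
The 27 dB excess becomes 13.5 dB after 2:1 reduction.
That puts the output at -3.5 dBu; make-up adds 11 dB, giving 7.5 dBu.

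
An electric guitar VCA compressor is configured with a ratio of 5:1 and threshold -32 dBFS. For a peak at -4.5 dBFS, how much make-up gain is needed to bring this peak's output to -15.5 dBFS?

11 dB

The peak compresses to -32 + 27.5/5 = -26.5 dBFS.
To reach -15.5 dBFS requires -15.5 − (-26.5) = 11 dB of make-up.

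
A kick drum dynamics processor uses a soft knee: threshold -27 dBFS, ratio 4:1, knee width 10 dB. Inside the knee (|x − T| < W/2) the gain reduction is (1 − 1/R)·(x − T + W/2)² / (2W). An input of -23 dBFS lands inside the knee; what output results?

x − T + W/2 = -23 − (-27) + 5 = 9.
GR = (1 − 1/4) × 9² / 20 = 0.75 × 81 / 20 = 3.0375 dB.
Output = -23 − 3.0375 = -26.0375 dBFS.

-26.0375 dBFS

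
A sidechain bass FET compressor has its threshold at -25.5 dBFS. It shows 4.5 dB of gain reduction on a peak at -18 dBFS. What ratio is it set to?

2.5:1

Input overshoot = -18 − (-25.5) = 7.5 dB.
Output overshoot = 7.5 − 4.5 = 3 dB.
Ratio = input overshoot / output overshoot = 7.5 / 3 = 2.5.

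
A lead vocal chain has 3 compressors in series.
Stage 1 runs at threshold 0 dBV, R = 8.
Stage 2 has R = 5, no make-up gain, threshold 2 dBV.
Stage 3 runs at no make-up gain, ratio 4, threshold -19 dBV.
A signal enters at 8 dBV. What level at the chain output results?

Stage 1: overshoot 8 dB → 8/8 = 1 dB → 1 dBV.
Stage 2: 1 dBV is at or below the 2 dBV threshold — no compression; output 1 dBV.
Stage 3: 20 dB above -19 dBV, reduced 4:1 to 5 dB above → -14 dBV.

-14 dBV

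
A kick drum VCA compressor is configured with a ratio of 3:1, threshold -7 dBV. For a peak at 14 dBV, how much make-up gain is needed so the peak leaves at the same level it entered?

The peak compresses to -7 + 21/3 = 0 dBV.
To reach 14 dBV requires 14 − 0 = 14 dB of make-up.

14 dB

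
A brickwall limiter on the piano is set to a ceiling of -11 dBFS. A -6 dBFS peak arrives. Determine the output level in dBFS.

A brickwall limiter is an ∞:1 compressor: any input above the ceiling is clamped to -11 dBFS.

-11 dBFS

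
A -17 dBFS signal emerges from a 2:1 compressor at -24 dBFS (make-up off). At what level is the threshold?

-31 dBFS

Let T be the threshold. Output overshoot = (input overshoot)/R, so -24 − T = (-17 − T)/2.
2·(-24 − T) = -17 − T → 1·T = -48 − (-17) = -31.
T = -31/1 = -31 dBFS.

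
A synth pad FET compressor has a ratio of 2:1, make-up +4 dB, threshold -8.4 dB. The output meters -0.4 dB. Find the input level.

-0.4 dB

Before make-up, the level was -0.4 − 4 = -4.4 dB.
Post-compression overshoot = -4.4 − (-8.4) = 4 dB.
Input overshoot = R × output overshoot = 8 dB → input = -8.4 + 8 = -0.4 dB.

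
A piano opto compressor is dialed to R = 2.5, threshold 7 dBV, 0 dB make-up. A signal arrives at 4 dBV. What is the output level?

4 dBV

4 dBV is 3 dB below the 7 dBV threshold, so no gain reduction is applied.
Output = input = 4 dBV.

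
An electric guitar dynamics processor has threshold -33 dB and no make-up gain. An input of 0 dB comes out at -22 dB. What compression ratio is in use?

Input overshoot = 0 − (-33) = 33 dB; output overshoot = -22 − (-33) = 11 dB.
Ratio = 33 / 11 = 3.

3:1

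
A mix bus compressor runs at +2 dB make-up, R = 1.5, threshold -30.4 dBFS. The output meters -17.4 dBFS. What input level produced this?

Stripping the +2 dB make-up gives -19.4 dBFS at the gain stage.
That's 11 dB above the -30.4 dBFS threshold.
Before 1.5:1 compression the overshoot was 11 × 1.5 = 16.5 dB, so input = -30.4 + 16.5 = -13.9 dBFS.

-13.9 dBFS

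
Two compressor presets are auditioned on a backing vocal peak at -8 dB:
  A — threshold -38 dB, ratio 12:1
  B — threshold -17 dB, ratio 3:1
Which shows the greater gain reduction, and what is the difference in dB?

A: 30 dB over, compressed to 2.5 dB over, so 27.5 dB of GR.
B: 9 dB over, compressed to 3 dB over, so 6 dB of GR.
Difference: 21.5 dB in favour of A.

A, by 21.5 dB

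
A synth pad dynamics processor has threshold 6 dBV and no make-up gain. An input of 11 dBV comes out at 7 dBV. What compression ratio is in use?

Input overshoot = 11 − 6 = 5 dB; output overshoot = 7 − 6 = 1 dB.
Ratio = 5 / 1 = 5.

5:1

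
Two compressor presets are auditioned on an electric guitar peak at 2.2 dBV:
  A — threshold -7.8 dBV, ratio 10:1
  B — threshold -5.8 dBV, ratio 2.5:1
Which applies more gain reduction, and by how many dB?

A: overshoot 10 dB → output overshoot 1 dB → GR 9 dB.
B: overshoot 8 dB → output overshoot 3.2 dB → GR 4.8 dB.
A reduces 4.2 dB more.

A, by 4.2 dB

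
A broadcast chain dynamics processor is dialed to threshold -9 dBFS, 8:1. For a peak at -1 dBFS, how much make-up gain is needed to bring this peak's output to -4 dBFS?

The peak compresses to -9 + 8/8 = -8 dBFS.
To reach -4 dBFS requires -4 − (-8) = 4 dB of make-up.

4 dB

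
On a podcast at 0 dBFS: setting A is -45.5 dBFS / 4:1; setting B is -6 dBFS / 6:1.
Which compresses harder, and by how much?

A, by 29.125 dB

A: overshoot 45.5 dB → output overshoot 11.375 dB → GR 34.125 dB.
B: overshoot 6 dB → output overshoot 1 dB → GR 5 dB.
Difference: 29.125 dB in favour of A.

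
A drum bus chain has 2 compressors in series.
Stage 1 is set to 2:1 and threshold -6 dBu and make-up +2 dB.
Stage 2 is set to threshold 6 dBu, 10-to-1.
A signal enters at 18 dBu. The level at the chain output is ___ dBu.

Stage 1: 24 dB above -6 dBu, reduced 2:1 to 12 dB above → 6 dBu; +2 dB make-up → 8 dBu.
Stage 2: 2 dB above 6 dBu, reduced 10:1 to 0.2 dB above → 6.2 dBu.

6.2 dBu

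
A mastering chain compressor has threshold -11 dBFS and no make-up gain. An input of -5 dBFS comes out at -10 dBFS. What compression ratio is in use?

Input overshoot = -5 − (-11) = 6 dB; output overshoot = -10 − (-11) = 1 dB.
Ratio = 6 / 1 = 6.

6:1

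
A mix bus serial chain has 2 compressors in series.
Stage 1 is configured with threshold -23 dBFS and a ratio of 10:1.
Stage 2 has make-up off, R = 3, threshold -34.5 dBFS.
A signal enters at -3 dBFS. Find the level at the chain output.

-30 dBFS

Stage 1: overshoot 20 dB → 20/10 = 2 dB → -21 dBFS.
Stage 2: overshoot 13.5 dB → 13.5/3 = 4.5 dB → -30 dBFS.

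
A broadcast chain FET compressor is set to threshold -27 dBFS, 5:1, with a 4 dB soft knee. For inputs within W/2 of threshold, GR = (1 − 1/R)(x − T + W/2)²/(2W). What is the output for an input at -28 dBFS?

-28.1 dBFS

x − T + W/2 = -28 − (-27) + 2 = 1.
GR = (1 − 1/5) × 1² / 8 = 0.8 × 1 / 8 = 0.1 dB.
Output = -28 − 0.1 = -28.1 dBFS.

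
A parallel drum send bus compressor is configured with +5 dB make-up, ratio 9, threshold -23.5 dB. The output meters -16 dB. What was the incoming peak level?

-1 dB

Remove make-up: -16 − 5 = -21 dB.
That's 2.5 dB above the -23.5 dB threshold.
Before 9:1 compression the overshoot was 2.5 × 9 = 22.5 dB, so input = -23.5 + 22.5 = -1 dB.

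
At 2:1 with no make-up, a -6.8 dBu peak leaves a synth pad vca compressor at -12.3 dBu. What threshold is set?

-17.8 dBu

Input is 11 dB above T (since output overshoot × R = input overshoot: (-12.3 − T)·2 = -6.8 − T gives T = -17.8 dBu).
Check: -17.8 + (-6.8 − (-17.8))/2 = -17.8 + 5.5 = -12.3 dBu. ✓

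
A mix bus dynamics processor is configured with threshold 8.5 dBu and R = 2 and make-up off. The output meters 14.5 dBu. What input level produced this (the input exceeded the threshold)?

20.5 dBu

Post-compression overshoot = 14.5 − 8.5 = 6 dB.
Before 2:1 compression the overshoot was 6 × 2 = 12 dB, so input = 8.5 + 12 = 20.5 dBu.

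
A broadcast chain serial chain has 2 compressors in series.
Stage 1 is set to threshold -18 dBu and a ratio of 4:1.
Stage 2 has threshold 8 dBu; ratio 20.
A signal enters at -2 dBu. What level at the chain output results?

Stage 1: 16 dB above -18 dBu, reduced 4:1 to 4 dB above → -14 dBu.
Stage 2: -14 dBu ≤ 8 dBu, so stage 2 doesn't engage; output -14 dBu.

-14 dBu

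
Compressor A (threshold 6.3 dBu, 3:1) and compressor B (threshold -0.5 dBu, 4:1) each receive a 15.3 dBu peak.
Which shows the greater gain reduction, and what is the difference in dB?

A: 9 dB over, compressed to 3 dB over, so 6 dB of GR.
B: 15.8 dB over, compressed to 3.95 dB over, so 11.85 dB of GR.
B applies 5.85 dB more gain reduction.

B, by 5.85 dB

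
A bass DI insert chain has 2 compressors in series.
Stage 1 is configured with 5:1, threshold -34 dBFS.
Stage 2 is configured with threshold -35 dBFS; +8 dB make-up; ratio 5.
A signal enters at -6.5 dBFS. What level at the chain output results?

-25.7 dBFS

Stage 1: -6.5 dBFS is 27.5 dB over -34 dBFS; at 5:1 that becomes 5.5 dB over, giving -28.5 dBFS.
Stage 2: overshoot 6.5 dB → 6.5/5 = 1.3 dB → -33.7 dBFS; +8 dB make-up → -25.7 dBFS.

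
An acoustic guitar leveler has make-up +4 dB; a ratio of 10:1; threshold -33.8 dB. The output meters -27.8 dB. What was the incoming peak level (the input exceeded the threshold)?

-13.8 dB

Remove make-up: -27.8 − 4 = -31.8 dB.
That's 2 dB above the -33.8 dB threshold.
Before 10:1 compression the overshoot was 2 × 10 = 20 dB, so input = -33.8 + 20 = -13.8 dB.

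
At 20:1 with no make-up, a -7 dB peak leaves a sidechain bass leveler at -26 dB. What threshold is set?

-27 dB

Input is 20 dB above T (since output overshoot × R = input overshoot: (-26 − T)·20 = -7 − T gives T = -27 dB).
Check: -27 + (-7 − (-27))/20 = -27 + 1 = -26 dB. ✓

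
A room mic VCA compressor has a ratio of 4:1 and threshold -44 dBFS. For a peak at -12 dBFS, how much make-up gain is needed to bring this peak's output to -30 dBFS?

6 dB

Without make-up, output = threshold + overshoot/4 = -44 + 8 = -36 dBFS.
Gap to target: 6 dB.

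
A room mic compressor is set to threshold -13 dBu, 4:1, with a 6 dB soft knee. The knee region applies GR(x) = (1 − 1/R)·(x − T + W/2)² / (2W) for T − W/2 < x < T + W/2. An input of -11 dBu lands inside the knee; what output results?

-12.5625 dBu

x − T + W/2 = -11 − (-13) + 3 = 5.
GR = (1 − 1/4) × 5² / 12 = 0.75 × 25 / 12 = 1.5625 dB.
Output = -11 − 1.5625 = -12.5625 dBu.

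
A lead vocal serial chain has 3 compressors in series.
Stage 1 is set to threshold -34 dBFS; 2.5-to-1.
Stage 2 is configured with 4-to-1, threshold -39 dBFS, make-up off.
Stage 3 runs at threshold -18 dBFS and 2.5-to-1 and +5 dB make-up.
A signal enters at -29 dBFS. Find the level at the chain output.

Stage 1: overshoot 5 dB → 5/2.5 = 2 dB → -32 dBFS.
Stage 2: 7 dB above -39 dBFS, reduced 4:1 to 1.75 dB above → -37.25 dBFS.
Stage 3: -37.25 dBFS is at or below the -18 dBFS threshold — no compression; make-up brings it to -32.25 dBFS.

-32.25 dBFS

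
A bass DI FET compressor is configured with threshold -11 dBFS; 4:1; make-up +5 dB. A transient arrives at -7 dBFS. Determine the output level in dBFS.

The input is 4 dB above the -11 dBFS threshold.
At 4:1 the overshoot is divided by 4, leaving 1 dB above threshold.
So the level is -11 + 1 = -10 dBFS; make-up adds 5 dB, giving -5 dBFS.

-5 dBFS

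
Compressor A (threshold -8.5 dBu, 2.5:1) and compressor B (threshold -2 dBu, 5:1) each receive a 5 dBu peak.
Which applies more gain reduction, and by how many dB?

A, by 2.5 dB

A: overshoot 13.5 dB → output overshoot 5.4 dB → GR 8.1 dB.
B: overshoot 7 dB → output overshoot 1.4 dB → GR 5.6 dB.
Difference: 2.5 dB in favour of A.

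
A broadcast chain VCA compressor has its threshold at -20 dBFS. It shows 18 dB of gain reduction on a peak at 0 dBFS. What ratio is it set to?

Input overshoot = 0 − (-20) = 20 dB.
Output overshoot = 20 − 18 = 2 dB.
Ratio = input overshoot / output overshoot = 20 / 2 = 10.

10:1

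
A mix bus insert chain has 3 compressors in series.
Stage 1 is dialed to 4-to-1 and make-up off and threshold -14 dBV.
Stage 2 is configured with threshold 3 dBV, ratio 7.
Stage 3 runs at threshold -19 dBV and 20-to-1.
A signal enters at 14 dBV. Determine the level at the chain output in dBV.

-18.4 dBV

Stage 1: 28 dB above -14 dBV, reduced 4:1 to 7 dB above → -7 dBV.
Stage 2: below threshold (-7 ≤ 3); passes unchanged; output -7 dBV.
Stage 3: overshoot 12 dB → 12/20 = 0.6 dB → -18.4 dBV.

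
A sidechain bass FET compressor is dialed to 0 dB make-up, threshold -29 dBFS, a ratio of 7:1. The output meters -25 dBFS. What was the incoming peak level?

-1 dBFS

Post-compression overshoot = -25 − (-29) = 4 dB.
Undo the ratio: input overshoot = 4 × 7 = 28 dB, giving input = -1 dBFS.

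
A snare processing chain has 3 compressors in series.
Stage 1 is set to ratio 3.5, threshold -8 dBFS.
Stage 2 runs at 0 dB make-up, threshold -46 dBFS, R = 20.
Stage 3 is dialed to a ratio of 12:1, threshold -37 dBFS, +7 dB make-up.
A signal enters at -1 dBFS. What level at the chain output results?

-37 dBFS

Stage 1: 7 dB above -8 dBFS, reduced 3.5:1 to 2 dB above → -6 dBFS.
Stage 2: -6 dBFS is 40 dB over -46 dBFS; at 20:1 that becomes 2 dB over, giving -44 dBFS.
Stage 3: -44 dBFS ≤ -37 dBFS, so stage 3 doesn't engage; make-up brings it to -37 dBFS.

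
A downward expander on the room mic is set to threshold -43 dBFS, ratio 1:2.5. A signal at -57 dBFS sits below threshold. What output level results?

-78 dBFS

Undershoot = (-43) − (-57) = 14 dB.
At 1:2.5, that expands to 35 dB under threshold.
Output = -43 − 35 = -78 dBFS.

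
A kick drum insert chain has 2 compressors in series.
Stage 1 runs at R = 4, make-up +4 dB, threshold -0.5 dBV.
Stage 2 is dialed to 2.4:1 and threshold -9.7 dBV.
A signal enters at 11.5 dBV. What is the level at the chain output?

-2.95 dBV

Stage 1: overshoot 12 dB → 12/4 = 3 dB → 2.5 dBV; +4 dB make-up → 6.5 dBV.
Stage 2: overshoot 16.2 dB → 16.2/2.4 = 6.75 dB → -2.95 dBV.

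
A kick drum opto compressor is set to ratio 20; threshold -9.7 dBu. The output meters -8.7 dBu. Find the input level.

10.3 dBu

The compressed level sits -8.7 − (-9.7) = 1 dB over threshold.
Undo the ratio: input overshoot = 1 × 20 = 20 dB, giving input = 10.3 dBu.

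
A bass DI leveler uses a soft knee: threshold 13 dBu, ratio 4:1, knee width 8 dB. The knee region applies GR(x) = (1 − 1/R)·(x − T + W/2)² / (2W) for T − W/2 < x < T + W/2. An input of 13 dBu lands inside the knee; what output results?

12.25 dBu

x − T + W/2 = 13 − 13 + 4 = 4.
GR = (1 − 1/4) × 4² / 16 = 0.75 × 16 / 16 = 0.75 dB.
Output = 13 − 0.75 = 12.25 dBu.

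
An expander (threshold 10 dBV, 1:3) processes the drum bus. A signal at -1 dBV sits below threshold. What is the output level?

Undershoot = 10 − (-1) = 11 dB.
At 1:3, that expands to 33 dB under threshold.
Output = 10 − 33 = -23 dBV.

-23 dBV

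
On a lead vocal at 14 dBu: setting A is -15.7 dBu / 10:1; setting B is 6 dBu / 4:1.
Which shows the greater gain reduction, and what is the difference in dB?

A, by 20.73 dB

A: 29.7 dB over, compressed to 2.97 dB over, so 26.73 dB of GR.
B: 8 dB over, compressed to 2 dB over, so 6 dB of GR.
A applies 20.73 dB more gain reduction.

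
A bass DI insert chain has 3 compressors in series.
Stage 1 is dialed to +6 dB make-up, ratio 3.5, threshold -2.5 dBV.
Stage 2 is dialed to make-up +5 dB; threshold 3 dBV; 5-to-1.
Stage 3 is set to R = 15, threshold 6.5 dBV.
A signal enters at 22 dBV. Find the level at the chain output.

6.7 dBV

Stage 1: 22 dBV is 24.5 dB over -2.5 dBV; at 3.5:1 that becomes 7 dB over, giving 4.5 dBV; +6 dB make-up → 10.5 dBV.
Stage 2: 7.5 dB above 3 dBV, reduced 5:1 to 1.5 dB above → 4.5 dBV; +5 dB make-up → 9.5 dBV.
Stage 3: 3 dB above 6.5 dBV, reduced 15:1 to 0.2 dB above → 6.7 dBV.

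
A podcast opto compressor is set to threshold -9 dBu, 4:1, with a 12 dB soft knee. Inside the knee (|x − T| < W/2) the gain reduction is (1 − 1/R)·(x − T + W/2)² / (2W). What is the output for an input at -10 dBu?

x − T + W/2 = -10 − (-9) + 6 = 5.
GR = (1 − 1/4) × 5² / 24 = 0.75 × 25 / 24 = 0.78125 dB.
Output = -10 − 0.78125 = -10.78125 dBu.

-10.78125 dBu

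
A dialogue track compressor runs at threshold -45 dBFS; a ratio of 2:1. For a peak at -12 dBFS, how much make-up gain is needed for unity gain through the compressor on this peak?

Without make-up, output = threshold + overshoot/2 = -45 + 16.5 = -28.5 dBFS.
Gap to target: 16.5 dB.

16.5 dB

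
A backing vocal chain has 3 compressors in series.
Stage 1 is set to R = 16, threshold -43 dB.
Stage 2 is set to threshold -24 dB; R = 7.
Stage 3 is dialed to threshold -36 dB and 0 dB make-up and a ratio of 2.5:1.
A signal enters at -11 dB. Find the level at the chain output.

Stage 1: -11 dB is 32 dB over -43 dB; at 16:1 that becomes 2 dB over, giving -41 dB.
Stage 2: below threshold (-41 ≤ -24); passes unchanged; output -41 dB.
Stage 3: below threshold (-41 ≤ -36); passes unchanged; output -41 dB.

-41 dB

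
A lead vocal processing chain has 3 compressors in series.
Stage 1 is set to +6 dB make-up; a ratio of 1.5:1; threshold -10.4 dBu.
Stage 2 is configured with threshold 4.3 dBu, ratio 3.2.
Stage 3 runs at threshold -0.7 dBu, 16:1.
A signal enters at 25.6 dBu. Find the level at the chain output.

Stage 1: overshoot 36 dB → 36/1.5 = 24 dB → 13.6 dBu; +6 dB make-up → 19.6 dBu.
Stage 2: overshoot 15.3 dB → 15.3/3.2 = 4.78125 dB → 9.08125 dBu.
Stage 3: overshoot 9.78125 dB → 9.78125/16 = 0.611328 dB → -0.088672 dBu.

-0.088672 dBu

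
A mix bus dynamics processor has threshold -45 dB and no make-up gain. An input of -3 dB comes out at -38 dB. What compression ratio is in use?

6:1

Input overshoot = -3 − (-45) = 42 dB; output overshoot = -38 − (-45) = 7 dB.
Ratio = 42 / 7 = 6.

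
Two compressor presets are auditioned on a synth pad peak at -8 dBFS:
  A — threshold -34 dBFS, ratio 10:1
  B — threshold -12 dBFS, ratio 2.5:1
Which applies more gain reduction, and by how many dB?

A: overshoot 26 dB → output overshoot 2.6 dB → GR 23.4 dB.
B: overshoot 4 dB → output overshoot 1.6 dB → GR 2.4 dB.
A reduces 21 dB more.

A, by 21 dB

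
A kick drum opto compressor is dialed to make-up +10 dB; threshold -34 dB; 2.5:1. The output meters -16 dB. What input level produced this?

Before make-up, the level was -16 − 10 = -26 dB.
That's 8 dB above the -34 dB threshold.
Before 2.5:1 compression the overshoot was 8 × 2.5 = 20 dB, so input = -34 + 20 = -14 dB.

-14 dB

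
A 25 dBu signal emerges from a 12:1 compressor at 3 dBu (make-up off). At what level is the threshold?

Let T be the threshold. Output overshoot = (input overshoot)/R, so 3 − T = (25 − T)/12.
12·(3 − T) = 25 − T → 11·T = 36 − 25 = 11.
T = 11/11 = 1 dBu.

1 dBu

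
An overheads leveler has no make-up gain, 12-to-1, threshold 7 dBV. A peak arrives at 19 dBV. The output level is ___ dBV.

The input is 12 dB above the 7 dBV threshold.
At 12:1 the overshoot is divided by 12, leaving 1 dB above threshold.
So the level is 7 + 1 = 8 dBV.

8 dBV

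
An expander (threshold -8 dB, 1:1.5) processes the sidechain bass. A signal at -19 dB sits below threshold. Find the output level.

-24.5 dB

Below threshold, a 1:1.5 expander applies gain = (1.5−1)×(T − x) of attenuation.
(1.5−1) × 11 = 5.5 dB, so output = -19 − 5.5 = -24.5 dB.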